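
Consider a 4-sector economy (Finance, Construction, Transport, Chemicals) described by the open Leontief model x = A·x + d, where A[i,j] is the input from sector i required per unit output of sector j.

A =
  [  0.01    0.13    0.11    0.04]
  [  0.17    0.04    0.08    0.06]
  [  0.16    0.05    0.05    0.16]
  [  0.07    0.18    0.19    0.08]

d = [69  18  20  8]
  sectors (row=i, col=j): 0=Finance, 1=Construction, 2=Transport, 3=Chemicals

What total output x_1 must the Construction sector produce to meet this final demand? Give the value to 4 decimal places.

Form M = I − A:
  [  0.99   -0.13   -0.11   -0.04]
  [ -0.17    0.96   -0.08   -0.06]
  [ -0.16   -0.05    0.95   -0.16]
  [ -0.07   -0.18   -0.19    0.92]
Leontief inverse L = M⁻¹:
  [  1.0701    0.1688    0.1550    0.0845]
  [  0.2185    1.0982    0.1388    0.1053]
  [  0.2203    0.1291    1.1320    0.2149]
  [  0.1697    0.2544    0.2727    1.1584]
Total output x = L · d:
  x_0 = 1.0701·69 + 0.1688·18 + 0.1550·20 + 0.0845·8 = 80.6538
  x_1 = 0.2185·69 + 1.0982·18 + 0.1388·20 + 0.1053·8 = 38.4606
  x_2 = 0.2203·69 + 0.1291·18 + 1.1320·20 + 0.2149·8 = 41.8829
  x_3 = 0.1697·69 + 0.2544·18 + 0.2727·20 + 1.1584·8 = 31.0070

38.4606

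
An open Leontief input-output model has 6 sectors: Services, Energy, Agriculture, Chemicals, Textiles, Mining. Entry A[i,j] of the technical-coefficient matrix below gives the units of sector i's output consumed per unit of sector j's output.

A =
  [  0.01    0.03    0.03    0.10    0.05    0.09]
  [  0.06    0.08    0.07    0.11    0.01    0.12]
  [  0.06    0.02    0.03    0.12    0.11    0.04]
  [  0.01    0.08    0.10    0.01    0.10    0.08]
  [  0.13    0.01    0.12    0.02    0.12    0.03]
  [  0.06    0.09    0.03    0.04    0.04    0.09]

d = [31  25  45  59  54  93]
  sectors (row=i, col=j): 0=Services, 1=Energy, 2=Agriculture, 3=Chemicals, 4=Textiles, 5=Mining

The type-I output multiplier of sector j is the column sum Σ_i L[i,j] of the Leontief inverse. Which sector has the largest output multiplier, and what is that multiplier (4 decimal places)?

Form M = I − A:
  [  0.99   -0.03   -0.03   -0.10   -0.05   -0.09]
  [ -0.06    0.92   -0.07   -0.11   -0.01   -0.12]
  [ -0.06   -0.02    0.97   -0.12   -0.11   -0.04]
  [ -0.01   -0.08   -0.10    0.99   -0.10   -0.08]
  [ -0.13   -0.01   -0.12   -0.02    0.88   -0.03]
  [ -0.06   -0.09   -0.03   -0.04   -0.04    0.91]
Leontief inverse L = M⁻¹:
  [  1.0381    0.0596    0.0642    0.1262    0.0878    0.1273]
  [  0.0950    1.1242    0.1129    0.1566    0.0582    0.1783]
  [  0.0959    0.0495    1.0757    0.1521    0.1615    0.0820]
  [  0.0525    0.1099    0.1401    1.0525    0.1470    0.1232]
  [  0.1718    0.0350    0.1628    0.0678    1.1779    0.0736]
  [  0.0909    0.1231    0.0642    0.0781    0.0751    1.1363]
Total output x = L · d:
  x_0 = 1.0381·31 + 0.0596·25 + 0.0642·45 + 0.1262·59 + 0.0878·54 + 0.1273·93 = 60.5939
  x_1 = 0.0950·31 + 1.1242·25 + 0.1129·45 + 0.1566·59 + 0.0582·54 + 0.1783·93 = 65.0921
  x_2 = 0.0959·31 + 0.0495·25 + 1.0757·45 + 0.1521·59 + 0.1615·54 + 0.0820·93 = 77.9387
  x_3 = 0.0525·31 + 0.1099·25 + 0.1401·45 + 1.0525·59 + 0.1470·54 + 0.1232·93 = 92.1759
  x_4 = 0.1718·31 + 0.0350·25 + 0.1628·45 + 0.0678·59 + 1.1779·54 + 0.0736·93 = 87.9748
  x_5 = 0.0909·31 + 0.1231·25 + 0.0642·45 + 0.0781·59 + 0.0751·54 + 1.1363·93 = 123.1188
Output multipliers (column sums of L):
  Services: 1.5443
  Energy: 1.5014
  Agriculture: 1.6199
  Chemicals: 1.6333
  Textiles: 1.7075
  Mining: 1.7207

Mining (1.7207)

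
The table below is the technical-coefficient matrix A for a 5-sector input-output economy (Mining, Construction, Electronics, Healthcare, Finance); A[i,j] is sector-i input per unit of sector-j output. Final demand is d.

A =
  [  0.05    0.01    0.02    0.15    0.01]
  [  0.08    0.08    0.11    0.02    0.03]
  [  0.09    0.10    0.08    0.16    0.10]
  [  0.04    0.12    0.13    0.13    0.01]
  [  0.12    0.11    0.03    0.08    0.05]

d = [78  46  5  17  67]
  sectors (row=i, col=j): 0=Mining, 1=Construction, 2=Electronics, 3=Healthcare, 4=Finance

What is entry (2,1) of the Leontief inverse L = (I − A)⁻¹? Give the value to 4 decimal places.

Form M = I − A:
  [  0.95   -0.01   -0.02   -0.15   -0.01]
  [ -0.08    0.92   -0.11   -0.02   -0.03]
  [ -0.09   -0.10    0.92   -0.16   -0.10]
  [ -0.04   -0.12   -0.13    0.87   -0.01]
  [ -0.12   -0.11   -0.03   -0.08    0.95]
Leontief inverse L = M⁻¹:
  [  1.0730    0.0463    0.0576    0.1986    0.0209]
  [  0.1186    1.1211    0.1495    0.0786    0.0532]
  [  0.1511    0.1756    1.1514    0.2539    0.1310]
  [  0.0901    0.1848    0.1962    1.2090    0.0402]
  [  0.1616    0.1568    0.0775    0.1440    1.0690]
Total output x = L · d:
  x_0 = 1.0730·78 + 0.0463·46 + 0.0576·5 + 0.1986·17 + 0.0209·67 = 90.8895
  x_1 = 0.1186·78 + 1.1211·46 + 0.1495·5 + 0.0786·17 + 0.0532·67 = 66.4705
  x_2 = 0.1511·78 + 0.1756·46 + 1.1514·5 + 0.2539·17 + 0.1310·67 = 38.7124
  x_3 = 0.0901·78 + 0.1848·46 + 0.1962·5 + 1.2090·17 + 0.0402·67 = 39.7556
  x_4 = 0.1616·78 + 0.1568·46 + 0.0775·5 + 0.1440·17 + 1.0690·67 = 94.2740

L[2,1] = 0.1756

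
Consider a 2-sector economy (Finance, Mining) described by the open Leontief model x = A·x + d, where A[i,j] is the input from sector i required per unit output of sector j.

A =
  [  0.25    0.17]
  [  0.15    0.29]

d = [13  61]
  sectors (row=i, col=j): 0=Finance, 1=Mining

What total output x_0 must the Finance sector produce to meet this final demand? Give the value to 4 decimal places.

Form M = I − A:
  [  0.75   -0.17]
  [ -0.15    0.71]
Leontief inverse L = M⁻¹:
  [  1.4004    0.3353]
  [  0.2959    1.4793]
Total output x = L · d:
  x_0 = 1.4004·13 + 0.3353·61 = 38.6588
  x_1 = 0.2959·13 + 1.4793·61 = 94.0828

38.6588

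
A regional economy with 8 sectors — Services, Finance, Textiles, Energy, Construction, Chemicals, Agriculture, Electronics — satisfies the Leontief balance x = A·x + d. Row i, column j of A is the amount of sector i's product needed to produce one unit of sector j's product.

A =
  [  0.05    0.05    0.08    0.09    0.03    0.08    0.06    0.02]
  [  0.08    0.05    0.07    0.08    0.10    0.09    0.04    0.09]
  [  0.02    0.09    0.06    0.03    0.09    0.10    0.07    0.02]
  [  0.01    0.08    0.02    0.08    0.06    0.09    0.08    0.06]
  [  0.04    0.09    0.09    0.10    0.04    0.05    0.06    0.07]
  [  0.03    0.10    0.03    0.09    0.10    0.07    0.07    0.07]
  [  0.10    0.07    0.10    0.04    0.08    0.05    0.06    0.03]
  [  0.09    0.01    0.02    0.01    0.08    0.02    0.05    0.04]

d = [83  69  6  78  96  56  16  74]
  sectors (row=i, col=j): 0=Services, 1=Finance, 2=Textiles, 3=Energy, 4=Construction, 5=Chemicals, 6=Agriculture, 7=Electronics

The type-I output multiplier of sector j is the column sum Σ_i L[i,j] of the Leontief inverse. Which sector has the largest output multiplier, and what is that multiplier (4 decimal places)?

Form M = I − A:
  [  0.95   -0.05   -0.08   -0.09   -0.03   -0.08   -0.06   -0.02]
  [ -0.08    0.95   -0.07   -0.08   -0.10   -0.09   -0.04   -0.09]
  [ -0.02   -0.09    0.94   -0.03   -0.09   -0.10   -0.07   -0.02]
  [ -0.01   -0.08   -0.02    0.92   -0.06   -0.09   -0.08   -0.06]
  [ -0.04   -0.09   -0.09   -0.10    0.96   -0.05   -0.06   -0.07]
  [ -0.03   -0.10   -0.03   -0.09   -0.10    0.93   -0.07   -0.07]
  [ -0.10   -0.07   -0.10   -0.04   -0.08   -0.05    0.94   -0.03]
  [ -0.09   -0.01   -0.02   -0.01   -0.08   -0.02   -0.05    0.96]
Leontief inverse L = M⁻¹:
  [  1.0948    0.1176    0.1335    0.1529    0.0995    0.1479    0.1188    0.0679]
  [  0.1394    1.1321    0.1381    0.1600    0.1851    0.1712    0.1136    0.1514]
  [  0.0714    0.1621    1.1208    0.0986    0.1651    0.1694    0.1304    0.0747]
  [  0.0620    0.1474    0.0756    1.1453    0.1333    0.1557    0.1395    0.1137]
  [  0.0952    0.1637    0.1514    0.1695    1.1207    0.1265    0.1264    0.1260]
  [  0.0898    0.1775    0.0961    0.1669    0.1828    1.1468    0.1387    0.1322]
  [  0.1539    0.1454    0.1669    0.1124    0.1566    0.1269    1.1257    0.0832]
  [  0.1240    0.0526    0.0614    0.0534    0.1214    0.0618    0.0885    1.0699]
Total output x = L · d:
  x_0 = 1.0948·83 + 0.1176·69 + 0.1335·6 + 0.1529·78 + 0.0995·96 + 0.1479·56 + 0.1188·16 + 0.0679·74 = 136.4655
  x_1 = 0.1394·83 + 1.1321·69 + 0.1381·6 + 0.1600·78 + 0.1851·96 + 0.1712·56 + 0.1136·16 + 0.1514·74 = 143.3816
  x_2 = 0.0714·83 + 0.1621·69 + 1.1208·6 + 0.0986·78 + 0.1651·96 + 0.1694·56 + 0.1304·16 + 0.0747·74 = 64.4722
  x_3 = 0.0620·83 + 0.1474·69 + 0.0756·6 + 1.1453·78 + 0.1333·96 + 0.1557·56 + 0.1395·16 + 0.1137·74 = 137.2630
  x_4 = 0.0952·83 + 0.1637·69 + 0.1514·6 + 0.1695·78 + 1.1207·96 + 0.1265·56 + 0.1264·16 + 0.1260·74 = 159.3439
  x_5 = 0.0898·83 + 0.1775·69 + 0.0961·6 + 0.1669·78 + 0.1828·96 + 1.1468·56 + 0.1387·16 + 0.1322·74 = 127.0628
  x_6 = 0.1539·83 + 0.1454·69 + 0.1669·6 + 0.1124·78 + 0.1566·96 + 0.1269·56 + 1.1257·16 + 0.0832·74 = 78.8798
  x_7 = 0.1240·83 + 0.0526·69 + 0.0614·6 + 0.0534·78 + 0.1214·96 + 0.0618·56 + 0.0885·16 + 1.0699·74 = 114.1776
Output multipliers (column sums of L):
  Services: 1.8305
  Finance: 2.0984
  Textiles: 1.9437
  Energy: 2.0591
  Construction: 2.1645
  Chemicals: 2.1061
  Agriculture: 1.9817
  Electronics: 1.8190

Construction (2.1645)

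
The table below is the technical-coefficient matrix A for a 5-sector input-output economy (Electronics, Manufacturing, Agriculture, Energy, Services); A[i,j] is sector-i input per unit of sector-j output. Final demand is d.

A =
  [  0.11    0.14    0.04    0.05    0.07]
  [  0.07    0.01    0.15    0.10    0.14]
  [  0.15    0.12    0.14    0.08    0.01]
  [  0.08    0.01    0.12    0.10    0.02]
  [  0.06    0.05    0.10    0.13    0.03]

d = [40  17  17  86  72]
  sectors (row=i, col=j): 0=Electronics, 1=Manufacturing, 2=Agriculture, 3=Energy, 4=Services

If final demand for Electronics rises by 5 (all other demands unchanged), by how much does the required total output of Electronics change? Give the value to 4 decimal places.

5.8797

Form M = I − A:
  [  0.89   -0.14   -0.04   -0.05   -0.07]
  [ -0.07    0.99   -0.15   -0.10   -0.14]
  [ -0.15   -0.12    0.86   -0.08   -0.01]
  [ -0.08   -0.01   -0.12    0.90   -0.02]
  [ -0.06   -0.05   -0.10   -0.13    0.97]
Leontief inverse L = M⁻¹:
  [  1.1759    0.1874    0.1166    0.1132    0.1154]
  [  0.1515    1.0708    0.2379    0.1733    0.1715]
  [  0.2408    0.1884    1.2352    0.1528    0.0605]
  [  0.1411    0.0558    0.1815    1.1476    0.0438]
  [  0.1243    0.0937    0.1711    0.1855    1.0590]
Total output x = L · d:
  x_0 = 1.1759·40 + 0.1874·17 + 0.1166·17 + 0.1132·86 + 0.1154·72 = 70.2525
  x_1 = 0.1515·40 + 1.0708·17 + 0.2379·17 + 0.1733·86 + 0.1715·72 = 55.5591
  x_2 = 0.2408·40 + 0.1884·17 + 1.2352·17 + 0.1528·86 + 0.0605·72 = 51.3295
  x_3 = 0.1411·40 + 0.0558·17 + 0.1815·17 + 1.1476·86 + 0.0438·72 = 111.5209
  x_4 = 0.1243·40 + 0.0937·17 + 0.1711·17 + 0.1855·86 + 1.0590·72 = 101.6740
Δx_0 = L[0,0] · Δd_0 = 1.1759 · 5 = 5.8797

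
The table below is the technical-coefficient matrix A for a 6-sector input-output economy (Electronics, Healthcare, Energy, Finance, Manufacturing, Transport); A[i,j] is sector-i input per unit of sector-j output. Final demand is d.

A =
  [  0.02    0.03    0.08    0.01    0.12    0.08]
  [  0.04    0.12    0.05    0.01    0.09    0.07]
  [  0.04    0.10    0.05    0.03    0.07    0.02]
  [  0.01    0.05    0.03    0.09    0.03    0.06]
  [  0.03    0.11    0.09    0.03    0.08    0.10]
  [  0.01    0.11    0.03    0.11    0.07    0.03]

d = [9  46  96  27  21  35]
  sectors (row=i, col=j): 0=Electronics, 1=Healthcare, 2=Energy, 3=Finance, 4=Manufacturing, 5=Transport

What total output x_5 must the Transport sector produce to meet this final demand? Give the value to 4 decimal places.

56.6001

Form M = I − A:
  [  0.98   -0.03   -0.08   -0.01   -0.12   -0.08]
  [ -0.04    0.88   -0.05   -0.01   -0.09   -0.07]
  [ -0.04   -0.10    0.95   -0.03   -0.07   -0.02]
  [ -0.01   -0.05   -0.03    0.91   -0.03   -0.06]
  [ -0.03   -0.11   -0.09   -0.03    0.92   -0.10]
  [ -0.01   -0.11   -0.03   -0.11   -0.07    0.97]
Leontief inverse L = M⁻¹:
  [  1.0348    0.0842    0.1115    0.0349    0.1614    0.1125]
  [  0.0573    1.1807    0.0846    0.0340    0.1388    0.1081]
  [  0.0544    0.1472    1.0784    0.0476    0.1090    0.0515]
  [  0.0196    0.0872    0.0495    1.1137    0.0575    0.0838]
  [  0.0492    0.1788    0.1273    0.0610    1.1332    0.1402]
  [  0.0246    0.1621    0.0589    0.1364    0.1091    1.0656]
Total output x = L · d:
  x_0 = 1.0348·9 + 0.0842·46 + 0.1115·96 + 0.0349·27 + 0.1614·21 + 0.1125·35 = 32.1612
  x_1 = 0.0573·9 + 1.1807·46 + 0.0846·96 + 0.0340·27 + 0.1388·21 + 0.1081·35 = 70.5675
  x_2 = 0.0544·9 + 0.1472·46 + 1.0784·96 + 0.0476·27 + 0.1090·21 + 0.0515·35 = 116.1645
  x_3 = 0.0196·9 + 0.0872·46 + 0.0495·96 + 1.1137·27 + 0.0575·21 + 0.0838·35 = 43.1516
  x_4 = 0.0492·9 + 0.1788·46 + 0.1273·96 + 0.0610·27 + 1.1332·21 + 0.1402·35 = 51.2355
  x_5 = 0.0246·9 + 0.1621·46 + 0.0589·96 + 0.1364·27 + 0.1091·21 + 1.0656·35 = 56.6001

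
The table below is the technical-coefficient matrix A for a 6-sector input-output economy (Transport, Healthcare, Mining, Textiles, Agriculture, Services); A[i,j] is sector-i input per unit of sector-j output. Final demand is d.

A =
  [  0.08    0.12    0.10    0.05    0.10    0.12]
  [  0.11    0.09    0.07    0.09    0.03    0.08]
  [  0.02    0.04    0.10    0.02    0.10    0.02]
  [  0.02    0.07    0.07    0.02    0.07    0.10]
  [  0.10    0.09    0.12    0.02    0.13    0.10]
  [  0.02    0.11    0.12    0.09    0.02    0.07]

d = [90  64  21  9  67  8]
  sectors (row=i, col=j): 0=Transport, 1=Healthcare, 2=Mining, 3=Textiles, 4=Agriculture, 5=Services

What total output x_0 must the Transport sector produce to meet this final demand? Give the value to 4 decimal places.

Form M = I − A:
  [  0.92   -0.12   -0.10   -0.05   -0.10   -0.12]
  [ -0.11    0.91   -0.07   -0.09   -0.03   -0.08]
  [ -0.02   -0.04    0.90   -0.02   -0.10   -0.02]
  [ -0.02   -0.07   -0.07    0.98   -0.07   -0.10]
  [ -0.10   -0.09   -0.12   -0.02    0.87   -0.10]
  [ -0.02   -0.11   -0.12   -0.09   -0.02    0.93]
Leontief inverse L = M⁻¹:
  [  1.1418    0.2087    0.2010    0.1034    0.1745    0.1995]
  [  0.1582    1.1633    0.1501    0.1334    0.0897    0.1477]
  [  0.0531    0.0826    1.1541    0.0423    0.1464    0.0591]
  [  0.0561    0.1232    0.1324    1.0530    0.1140    0.1462]
  [  0.1630    0.1779    0.2225    0.0703    1.2096    0.1788]
  [  0.0590    0.1685    0.1886    0.1269    0.0703    1.1226]
Total output x = L · d:
  x_0 = 1.1418·90 + 0.2087·64 + 0.2010·21 + 0.1034·9 + 0.1745·67 + 0.1995·8 = 134.5593
  x_1 = 0.1582·90 + 1.1633·64 + 0.1501·21 + 0.1334·9 + 0.0897·67 + 0.1477·8 = 100.2356
  x_2 = 0.0531·90 + 0.0826·64 + 1.1541·21 + 0.0423·9 + 0.1464·67 + 0.0591·8 = 44.9581
  x_3 = 0.0561·90 + 0.1232·64 + 0.1324·21 + 1.0530·9 + 0.1140·67 + 0.1462·8 = 33.9925
  x_4 = 0.1630·90 + 0.1779·64 + 0.2225·21 + 0.0703·9 + 1.2096·67 + 0.1788·8 = 113.8402
  x_5 = 0.0590·90 + 0.1685·64 + 0.1886·21 + 0.1269·9 + 0.0703·67 + 1.1226·8 = 34.8905

134.5593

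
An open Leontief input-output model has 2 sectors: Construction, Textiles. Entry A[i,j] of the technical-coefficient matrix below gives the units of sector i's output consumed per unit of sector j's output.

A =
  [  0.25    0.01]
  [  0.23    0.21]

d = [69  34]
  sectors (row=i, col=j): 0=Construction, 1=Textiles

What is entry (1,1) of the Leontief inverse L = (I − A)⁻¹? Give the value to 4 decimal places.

L[1,1] = 1.2708

Form M = I − A:
  [  0.75   -0.01]
  [ -0.23    0.79]
Leontief inverse L = M⁻¹:
  [  1.3385    0.0169]
  [  0.3897    1.2708]
Total output x = L · d:
  x_0 = 1.3385·69 + 0.0169·34 = 92.9346
  x_1 = 0.3897·69 + 1.2708·34 = 70.0949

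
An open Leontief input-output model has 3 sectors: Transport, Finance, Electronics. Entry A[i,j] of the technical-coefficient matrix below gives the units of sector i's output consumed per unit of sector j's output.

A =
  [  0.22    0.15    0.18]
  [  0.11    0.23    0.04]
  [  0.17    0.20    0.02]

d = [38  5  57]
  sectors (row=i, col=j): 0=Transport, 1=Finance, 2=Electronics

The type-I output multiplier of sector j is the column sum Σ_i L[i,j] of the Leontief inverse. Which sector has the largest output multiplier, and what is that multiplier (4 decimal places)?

Form M = I − A:
  [  0.78   -0.15   -0.18]
  [ -0.11    0.77   -0.04]
  [ -0.17   -0.20    0.98]
Leontief inverse L = M⁻¹:
  [  1.3887    0.3404    0.2690]
  [  0.2132    1.3649    0.0949]
  [  0.2844    0.3376    1.0864]
Total output x = L · d:
  x_0 = 1.3887·38 + 0.3404·5 + 0.2690·57 = 69.8019
  x_1 = 0.2132·38 + 1.3649·5 + 0.0949·57 = 20.3312
  x_2 = 0.2844·38 + 0.3376·5 + 1.0864·57 = 74.4210
Output multipliers (column sums of L):
  Transport: 1.8862
  Finance: 2.0428
  Electronics: 1.4502

Finance (2.0428)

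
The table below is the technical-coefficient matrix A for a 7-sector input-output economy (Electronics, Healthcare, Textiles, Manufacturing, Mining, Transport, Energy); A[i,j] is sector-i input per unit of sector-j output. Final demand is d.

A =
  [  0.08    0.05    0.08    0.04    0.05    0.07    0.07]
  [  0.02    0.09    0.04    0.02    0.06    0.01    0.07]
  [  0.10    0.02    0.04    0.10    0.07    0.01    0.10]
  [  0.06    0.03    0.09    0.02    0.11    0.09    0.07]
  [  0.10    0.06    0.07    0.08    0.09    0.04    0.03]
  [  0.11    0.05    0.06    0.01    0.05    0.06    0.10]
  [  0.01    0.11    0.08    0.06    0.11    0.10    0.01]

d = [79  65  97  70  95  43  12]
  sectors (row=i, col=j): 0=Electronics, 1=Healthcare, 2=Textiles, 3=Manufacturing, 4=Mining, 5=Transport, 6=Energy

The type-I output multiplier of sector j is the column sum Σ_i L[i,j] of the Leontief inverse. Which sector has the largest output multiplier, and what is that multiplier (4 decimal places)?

Form M = I − A:
  [  0.92   -0.05   -0.08   -0.04   -0.05   -0.07   -0.07]
  [ -0.02    0.91   -0.04   -0.02   -0.06   -0.01   -0.07]
  [ -0.10   -0.02    0.96   -0.10   -0.07   -0.01   -0.10]
  [ -0.06   -0.03   -0.09    0.98   -0.11   -0.09   -0.07]
  [ -0.10   -0.06   -0.07   -0.08    0.91   -0.04   -0.03]
  [ -0.11   -0.05   -0.06   -0.01   -0.05    0.94   -0.10]
  [ -0.01   -0.11   -0.08   -0.06   -0.11   -0.10    0.99]
Leontief inverse L = M⁻¹:
  [  1.1350    0.0957    0.1310    0.0791    0.1090    0.1120    0.1205]
  [  0.0522    1.1259    0.0739    0.0476    0.1027    0.0363    0.1009]
  [  0.1530    0.0669    1.0960    0.1400    0.1349    0.0585    0.1461]
  [  0.1232    0.0788    0.1447    1.0649    0.1740    0.1340    0.1230]
  [  0.1603    0.1064    0.1255    0.1217    1.1538    0.0840    0.0836]
  [  0.1628    0.0987    0.1115    0.0492    0.1085    1.1033    0.1480]
  [  0.0713    0.1580    0.1321    0.1004    0.1731    0.1388    1.0660]
Total output x = L · d:
  x_0 = 1.1350·79 + 0.0957·65 + 0.1310·97 + 0.0791·70 + 0.1090·95 + 0.1120·43 + 0.1205·12 = 130.7403
  x_1 = 0.0522·79 + 1.1259·65 + 0.0739·97 + 0.0476·70 + 0.1027·95 + 0.0363·43 + 0.1009·12 = 100.3423
  x_2 = 0.1530·79 + 0.0669·65 + 1.0960·97 + 0.1400·70 + 0.1349·95 + 0.0585·43 + 0.1461·12 = 149.6274
  x_3 = 0.1232·79 + 0.0788·65 + 0.1447·97 + 1.0649·70 + 0.1740·95 + 0.1340·43 + 0.1230·12 = 127.2019
  x_4 = 0.1603·79 + 0.1064·65 + 0.1255·97 + 0.1217·70 + 1.1538·95 + 0.0840·43 + 0.0836·12 = 154.5005
  x_5 = 0.1628·79 + 0.0987·65 + 0.1115·97 + 0.0492·70 + 0.1085·95 + 1.1033·43 + 0.1480·12 = 93.0521
  x_6 = 0.0713·79 + 0.1580·65 + 0.1321·97 + 0.1004·70 + 0.1731·95 + 0.1388·43 + 1.0660·12 = 70.9572
Output multipliers (column sums of L):
  Electronics: 1.8577
  Healthcare: 1.7304
  Textiles: 1.8147
  Manufacturing: 1.6029
  Mining: 1.9561
  Transport: 1.6668
  Energy: 1.7881

Mining (1.9561)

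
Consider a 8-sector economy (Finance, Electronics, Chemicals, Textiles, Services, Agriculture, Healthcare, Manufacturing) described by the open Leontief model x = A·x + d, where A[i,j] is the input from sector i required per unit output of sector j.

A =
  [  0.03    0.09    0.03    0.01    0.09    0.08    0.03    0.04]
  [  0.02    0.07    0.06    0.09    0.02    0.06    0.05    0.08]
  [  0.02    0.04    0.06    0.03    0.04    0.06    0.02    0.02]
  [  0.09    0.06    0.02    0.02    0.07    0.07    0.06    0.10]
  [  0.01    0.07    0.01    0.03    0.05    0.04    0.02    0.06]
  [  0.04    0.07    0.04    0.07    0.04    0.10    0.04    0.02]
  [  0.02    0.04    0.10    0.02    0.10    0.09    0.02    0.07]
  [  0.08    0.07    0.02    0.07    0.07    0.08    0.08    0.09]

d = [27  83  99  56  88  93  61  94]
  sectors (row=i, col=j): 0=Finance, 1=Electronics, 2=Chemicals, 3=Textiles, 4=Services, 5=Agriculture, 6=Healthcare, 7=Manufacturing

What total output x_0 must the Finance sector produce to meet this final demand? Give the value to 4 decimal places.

Form M = I − A:
  [  0.97   -0.09   -0.03   -0.01   -0.09   -0.08   -0.03   -0.04]
  [ -0.02    0.93   -0.06   -0.09   -0.02   -0.06   -0.05   -0.08]
  [ -0.02   -0.04    0.94   -0.03   -0.04   -0.06   -0.02   -0.02]
  [ -0.09   -0.06   -0.02    0.98   -0.07   -0.07   -0.06   -0.10]
  [ -0.01   -0.07   -0.01   -0.03    0.95   -0.04   -0.02   -0.06]
  [ -0.04   -0.07   -0.04   -0.07   -0.04    0.90   -0.04   -0.02]
  [ -0.02   -0.04   -0.10   -0.02   -0.10   -0.09    0.98   -0.07]
  [ -0.08   -0.07   -0.02   -0.07   -0.07   -0.08   -0.08    0.91]
Leontief inverse L = M⁻¹:
  [  1.0534    0.1349    0.0578    0.0448    0.1257    0.1284    0.0574    0.0799]
  [  0.0550    1.1203    0.0936    0.1279    0.0658    0.1188    0.0854    0.1305]
  [  0.0379    0.0709    1.0806    0.0530    0.0661    0.0953    0.0391    0.0469]
  [  0.1232    0.1174    0.0544    1.0602    0.1215    0.1334    0.0961    0.1518]
  [  0.0309    0.1037    0.0301    0.0568    1.0778    0.0766    0.0431    0.0934]
  [  0.0685    0.1170    0.0706    0.1044    0.0801    1.1539    0.0697    0.0623]
  [  0.0481    0.0891    0.1302    0.0568    0.1410    0.1446    1.0505    0.1123]
  [  0.1198    0.1347    0.0602    0.1150    0.1293    0.1528    0.1217    1.1512]
Total output x = L · d:
  x_0 = 1.0534·27 + 0.1349·83 + 0.0578·99 + 0.0448·56 + 0.1257·88 + 0.1284·93 + 0.0574·61 + 0.0799·94 = 81.8840
  x_1 = 0.0550·27 + 1.1203·83 + 0.0936·99 + 0.1279·56 + 0.0658·88 + 0.1188·93 + 0.0854·61 + 0.1305·94 = 145.2143
  x_2 = 0.0379·27 + 0.0709·83 + 1.0806·99 + 0.0530·56 + 0.0661·88 + 0.0953·93 + 0.0391·61 + 0.0469·94 = 138.3350
  x_3 = 0.1232·27 + 0.1174·83 + 0.0544·99 + 1.0602·56 + 0.1215·88 + 0.1334·93 + 0.0961·61 + 0.1518·94 = 121.0394
  x_4 = 0.0309·27 + 0.1037·83 + 0.0301·99 + 0.0568·56 + 1.0778·88 + 0.0766·93 + 0.0431·61 + 0.0934·94 = 128.9900
  x_5 = 0.0685·27 + 0.1170·83 + 0.0706·99 + 0.1044·56 + 0.0801·88 + 1.1539·93 + 0.0697·61 + 0.0623·94 = 148.8639
  x_6 = 0.0481·27 + 0.0891·83 + 0.1302·99 + 0.0568·56 + 0.1410·88 + 0.1446·93 + 1.0505·61 + 0.1123·94 = 125.2653
  x_7 = 0.1198·27 + 0.1347·83 + 0.0602·99 + 0.1150·56 + 0.1293·88 + 0.1528·93 + 0.1217·61 + 1.1512·94 = 168.0383

81.8840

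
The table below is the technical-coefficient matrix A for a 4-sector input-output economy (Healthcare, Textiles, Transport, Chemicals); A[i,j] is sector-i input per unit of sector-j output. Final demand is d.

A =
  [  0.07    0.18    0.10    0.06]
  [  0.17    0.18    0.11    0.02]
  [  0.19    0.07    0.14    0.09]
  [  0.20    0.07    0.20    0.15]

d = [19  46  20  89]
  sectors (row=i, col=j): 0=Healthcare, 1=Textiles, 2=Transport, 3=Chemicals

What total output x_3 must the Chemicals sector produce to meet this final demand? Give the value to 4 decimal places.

Form M = I − A:
  [  0.93   -0.18   -0.10   -0.06]
  [ -0.17    0.82   -0.11   -0.02]
  [ -0.19   -0.07    0.86   -0.09]
  [ -0.20   -0.07   -0.20    0.85]
Leontief inverse L = M⁻¹:
  [  1.1935    0.2888    0.2019    0.1124]
  [  0.3008    1.3108    0.2202    0.0754]
  [  0.3282    0.1937    1.2633    0.1615]
  [  0.3828    0.2215    0.3629    1.2471]
Total output x = L · d:
  x_0 = 1.1935·19 + 0.2888·46 + 0.2019·20 + 0.1124·89 = 50.0035
  x_1 = 0.3008·19 + 1.3108·46 + 0.2202·20 + 0.0754·89 = 77.1232
  x_2 = 0.3282·19 + 0.1937·46 + 1.2633·20 + 0.1615·89 = 54.7831
  x_3 = 0.3828·19 + 0.2215·46 + 0.3629·20 + 1.2471·89 = 135.7129

135.7129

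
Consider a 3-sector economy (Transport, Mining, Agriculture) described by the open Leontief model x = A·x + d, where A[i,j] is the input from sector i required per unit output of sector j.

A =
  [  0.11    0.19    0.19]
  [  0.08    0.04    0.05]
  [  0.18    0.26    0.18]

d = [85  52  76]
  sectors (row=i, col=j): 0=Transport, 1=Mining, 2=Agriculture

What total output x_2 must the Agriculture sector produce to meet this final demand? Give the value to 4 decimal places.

Form M = I − A:
  [  0.89   -0.19   -0.19]
  [ -0.08    0.96   -0.05]
  [ -0.18   -0.26    0.82]
Leontief inverse L = M⁻¹:
  [  1.2133    0.3216    0.3007]
  [  0.1169    1.0901    0.0936]
  [  0.3034    0.4162    1.3152]
Total output x = L · d:
  x_0 = 1.2133·85 + 0.3216·52 + 0.3007·76 = 142.7122
  x_1 = 0.1169·85 + 1.0901·52 + 0.0936·76 = 73.7359
  x_2 = 0.3034·85 + 0.4162·52 + 1.3152·76 = 147.3897

147.3897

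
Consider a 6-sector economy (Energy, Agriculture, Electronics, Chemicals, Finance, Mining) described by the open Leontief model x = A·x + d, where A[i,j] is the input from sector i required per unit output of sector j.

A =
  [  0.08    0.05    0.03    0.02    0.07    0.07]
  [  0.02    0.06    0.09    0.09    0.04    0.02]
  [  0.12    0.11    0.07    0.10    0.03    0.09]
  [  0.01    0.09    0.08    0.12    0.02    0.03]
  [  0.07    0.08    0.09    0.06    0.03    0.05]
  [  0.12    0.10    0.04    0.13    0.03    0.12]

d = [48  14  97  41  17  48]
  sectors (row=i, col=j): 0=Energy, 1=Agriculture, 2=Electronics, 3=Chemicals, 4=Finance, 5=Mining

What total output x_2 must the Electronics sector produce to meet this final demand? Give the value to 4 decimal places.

135.2393

Form M = I − A:
  [  0.92   -0.05   -0.03   -0.02   -0.07   -0.07]
  [ -0.02    0.94   -0.09   -0.09   -0.04   -0.02]
  [ -0.12   -0.11    0.93   -0.10   -0.03   -0.09]
  [ -0.01   -0.09   -0.08    0.88   -0.02   -0.03]
  [ -0.07   -0.08   -0.09   -0.06    0.97   -0.05]
  [ -0.12   -0.10   -0.04   -0.13   -0.03    0.88]
Leontief inverse L = M⁻¹:
  [  1.1186    0.0920    0.0638    0.0638    0.0910    0.1049]
  [  0.0533    1.1054    0.1285    0.1403    0.0579    0.0506]
  [  0.1760    0.1784    1.1255    0.1755    0.0629    0.1427]
  [  0.0428    0.1392    0.1225    1.1772    0.0388    0.0614]
  [  0.1132    0.1318    0.1322    0.1161    1.0538    0.0894]
  [  0.1768    0.1713    0.0971    0.2105    0.0635    1.1750]
Total output x = L · d:
  x_0 = 1.1186·48 + 0.0920·14 + 0.0638·97 + 0.0638·41 + 0.0910·17 + 0.1049·48 = 70.3688
  x_1 = 0.0533·48 + 1.1054·14 + 0.1285·97 + 0.1403·41 + 0.0579·17 + 0.0506·48 = 39.6681
  x_2 = 0.1760·48 + 0.1784·14 + 1.1255·97 + 0.1755·41 + 0.0629·17 + 0.1427·48 = 135.2393
  x_3 = 0.0428·48 + 0.1392·14 + 0.1225·97 + 1.1772·41 + 0.0388·17 + 0.0614·48 = 67.7576
  x_4 = 0.1132·48 + 0.1318·14 + 0.1322·97 + 0.1161·41 + 1.0538·17 + 0.0894·48 = 47.0688
  x_5 = 0.1768·48 + 0.1713·14 + 0.0971·97 + 0.2105·41 + 0.0635·17 + 1.1750·48 = 86.4104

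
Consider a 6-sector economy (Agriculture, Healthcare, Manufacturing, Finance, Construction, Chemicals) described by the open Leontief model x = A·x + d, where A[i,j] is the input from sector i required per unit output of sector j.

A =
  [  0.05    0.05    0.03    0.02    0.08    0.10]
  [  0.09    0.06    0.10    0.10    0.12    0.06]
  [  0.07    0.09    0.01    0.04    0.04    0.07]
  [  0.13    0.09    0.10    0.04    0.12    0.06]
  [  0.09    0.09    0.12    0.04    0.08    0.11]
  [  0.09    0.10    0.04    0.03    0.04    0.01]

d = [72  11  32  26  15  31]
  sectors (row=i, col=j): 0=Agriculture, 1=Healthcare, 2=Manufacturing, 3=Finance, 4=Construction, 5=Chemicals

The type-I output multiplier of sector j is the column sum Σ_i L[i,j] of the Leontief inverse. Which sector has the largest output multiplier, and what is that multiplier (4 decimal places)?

Agriculture (1.8883)

Form M = I − A:
  [  0.95   -0.05   -0.03   -0.02   -0.08   -0.10]
  [ -0.09    0.94   -0.10   -0.10   -0.12   -0.06]
  [ -0.07   -0.09    0.99   -0.04   -0.04   -0.07]
  [ -0.13   -0.09   -0.10    0.96   -0.12   -0.06]
  [ -0.09   -0.09   -0.12   -0.04    0.92   -0.11]
  [ -0.09   -0.10   -0.04   -0.03   -0.04    0.99]
Leontief inverse L = M⁻¹:
  [  1.0975    0.0956    0.0679    0.0451    0.1227    0.1378]
  [  0.1690    1.1339    0.1624    0.1404    0.1935    0.1273]
  [  0.1174    0.1328    1.0487    0.0669    0.0865    0.1077]
  [  0.2056    0.1620    0.1604    1.0816    0.1927    0.1289]
  [  0.1642    0.1614    0.1755    0.0807    1.1479    0.1712]
  [  0.1345    0.1400    0.0769    0.0570    0.0864    1.0507]
Total output x = L · d:
  x_0 = 1.0975·72 + 0.0956·11 + 0.0679·32 + 0.0451·26 + 0.1227·15 + 0.1378·31 = 89.5342
  x_1 = 0.1690·72 + 1.1339·11 + 0.1624·32 + 0.1404·26 + 0.1935·15 + 0.1273·31 = 40.3390
  x_2 = 0.1174·72 + 0.1328·11 + 1.0487·32 + 0.0669·26 + 0.0865·15 + 0.1077·31 = 49.8513
  x_3 = 0.2056·72 + 0.1620·11 + 0.1604·32 + 1.0816·26 + 0.1927·15 + 0.1289·31 = 56.7269
  x_4 = 0.1642·72 + 0.1614·11 + 0.1755·32 + 0.0807·26 + 1.1479·15 + 0.1712·31 = 43.8406
  x_5 = 0.1345·72 + 0.1400·11 + 0.0769·32 + 0.0570·26 + 0.0864·15 + 1.0507·31 = 49.0318
Output multipliers (column sums of L):
  Agriculture: 1.8883
  Healthcare: 1.8257
  Manufacturing: 1.6918
  Finance: 1.4718
  Construction: 1.8298
  Chemicals: 1.7236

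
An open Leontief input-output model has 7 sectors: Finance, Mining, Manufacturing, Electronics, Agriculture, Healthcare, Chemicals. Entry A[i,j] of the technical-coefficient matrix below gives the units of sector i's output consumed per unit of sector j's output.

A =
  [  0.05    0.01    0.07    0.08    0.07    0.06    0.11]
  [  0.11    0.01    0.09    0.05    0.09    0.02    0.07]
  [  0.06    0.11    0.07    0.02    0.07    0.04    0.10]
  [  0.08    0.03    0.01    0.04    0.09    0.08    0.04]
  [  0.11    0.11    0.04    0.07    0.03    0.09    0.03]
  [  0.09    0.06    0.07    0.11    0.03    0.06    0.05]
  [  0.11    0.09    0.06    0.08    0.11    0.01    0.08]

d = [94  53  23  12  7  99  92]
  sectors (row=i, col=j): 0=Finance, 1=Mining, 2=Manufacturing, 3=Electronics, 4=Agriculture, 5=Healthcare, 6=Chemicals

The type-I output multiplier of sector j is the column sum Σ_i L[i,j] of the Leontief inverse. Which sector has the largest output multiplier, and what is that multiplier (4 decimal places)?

Finance (2.1227)

Form M = I − A:
  [  0.95   -0.01   -0.07   -0.08   -0.07   -0.06   -0.11]
  [ -0.11    0.99   -0.09   -0.05   -0.09   -0.02   -0.07]
  [ -0.06   -0.11    0.93   -0.02   -0.07   -0.04   -0.10]
  [ -0.08   -0.03   -0.01    0.96   -0.09   -0.08   -0.04]
  [ -0.11   -0.11   -0.04   -0.07    0.97   -0.09   -0.03]
  [ -0.09   -0.06   -0.07   -0.11   -0.03    0.94   -0.05]
  [ -0.11   -0.09   -0.06   -0.08   -0.11   -0.01    0.92]
Leontief inverse L = M⁻¹:
  [  1.1231    0.0643    0.1164    0.1347    0.1301    0.1037    0.1676]
  [  0.1784    1.0623    0.1369    0.1019    0.1475    0.0640    0.1297]
  [  0.1386    0.1634    1.1248    0.0762    0.1344    0.0813    0.1634]
  [  0.1396    0.0698    0.0492    1.0885    0.1345    0.1189    0.0855]
  [  0.1845    0.1540    0.0933    0.1282    1.0918    0.1355    0.0925]
  [  0.1619    0.1071    0.1186    0.1641    0.0921    1.1055    0.1106]
  [  0.1967    0.1479    0.1174    0.1428    0.1820    0.0625    1.1500]
Total output x = L · d:
  x_0 = 1.1231·94 + 0.0643·53 + 0.1164·23 + 0.1347·12 + 0.1301·7 + 0.1037·99 + 0.1676·92 = 139.8676
  x_1 = 0.1784·94 + 1.0623·53 + 0.1369·23 + 0.1019·12 + 0.1475·7 + 0.0640·99 + 0.1297·92 = 96.7418
  x_2 = 0.1386·94 + 0.1634·53 + 1.1248·23 + 0.0762·12 + 0.1344·7 + 0.0813·99 + 0.1634·92 = 72.4874
  x_3 = 0.1396·94 + 0.0698·53 + 0.0492·23 + 1.0885·12 + 0.1345·7 + 0.1189·99 + 0.0855·92 = 51.5967
  x_4 = 0.1845·94 + 0.1540·53 + 0.0933·23 + 0.1282·12 + 1.0918·7 + 0.1355·99 + 0.0925·92 = 58.7482
  x_5 = 0.1619·94 + 0.1071·53 + 0.1186·23 + 0.1641·12 + 0.0921·7 + 1.1055·99 + 0.1106·92 = 145.8568
  x_6 = 0.1967·94 + 0.1479·53 + 0.1174·23 + 0.1428·12 + 0.1820·7 + 0.0625·99 + 1.1500·92 = 144.0109
Output multipliers (column sums of L):
  Finance: 2.1227
  Mining: 1.7688
  Manufacturing: 1.7566
  Electronics: 1.8365
  Agriculture: 1.9125
  Healthcare: 1.6713
  Chemicals: 1.8993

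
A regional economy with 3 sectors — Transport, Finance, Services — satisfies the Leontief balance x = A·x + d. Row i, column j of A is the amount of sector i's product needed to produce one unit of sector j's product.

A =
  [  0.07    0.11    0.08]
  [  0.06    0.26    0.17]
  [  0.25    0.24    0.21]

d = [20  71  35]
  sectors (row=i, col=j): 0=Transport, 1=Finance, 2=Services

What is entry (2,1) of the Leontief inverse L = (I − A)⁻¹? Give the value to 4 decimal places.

L[2,1] = 0.5224

Form M = I − A:
  [  0.93   -0.11   -0.08]
  [ -0.06    0.74   -0.17]
  [ -0.25   -0.24    0.79]
Leontief inverse L = M⁻¹:
  [  1.1332    0.2211    0.1623]
  [  0.1873    1.4893    0.3395]
  [  0.4155    0.5224    1.4203]
Total output x = L · d:
  x_0 = 1.1332·20 + 0.2211·71 + 0.1623·35 = 44.0423
  x_1 = 0.1873·20 + 1.4893·71 + 0.3395·35 = 121.3671
  x_2 = 0.4155·20 + 0.5224·71 + 1.4203·35 = 95.1122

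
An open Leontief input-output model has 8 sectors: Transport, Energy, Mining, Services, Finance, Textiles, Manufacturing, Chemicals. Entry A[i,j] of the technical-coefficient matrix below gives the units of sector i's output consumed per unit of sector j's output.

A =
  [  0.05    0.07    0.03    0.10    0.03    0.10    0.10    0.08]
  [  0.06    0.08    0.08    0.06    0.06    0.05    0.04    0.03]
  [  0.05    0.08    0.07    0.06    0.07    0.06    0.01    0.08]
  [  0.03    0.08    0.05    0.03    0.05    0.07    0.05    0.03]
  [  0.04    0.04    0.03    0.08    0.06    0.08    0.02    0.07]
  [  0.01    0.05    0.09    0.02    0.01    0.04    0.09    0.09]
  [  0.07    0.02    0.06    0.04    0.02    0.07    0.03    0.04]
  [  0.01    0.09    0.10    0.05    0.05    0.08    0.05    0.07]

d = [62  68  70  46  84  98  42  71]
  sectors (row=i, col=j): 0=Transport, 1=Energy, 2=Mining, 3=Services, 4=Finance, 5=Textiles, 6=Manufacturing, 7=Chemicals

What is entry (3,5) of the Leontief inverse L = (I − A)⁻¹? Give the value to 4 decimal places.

Form M = I − A:
  [  0.95   -0.07   -0.03   -0.10   -0.03   -0.10   -0.10   -0.08]
  [ -0.06    0.92   -0.08   -0.06   -0.06   -0.05   -0.04   -0.03]
  [ -0.05   -0.08    0.93   -0.06   -0.07   -0.06   -0.01   -0.08]
  [ -0.03   -0.08   -0.05    0.97   -0.05   -0.07   -0.05   -0.03]
  [ -0.04   -0.04   -0.03   -0.08    0.94   -0.08   -0.02   -0.07]
  [ -0.01   -0.05   -0.09   -0.02   -0.01    0.96   -0.09   -0.09]
  [ -0.07   -0.02   -0.06   -0.04   -0.02   -0.07    0.97   -0.04]
  [ -0.01   -0.09   -0.10   -0.05   -0.05   -0.08   -0.05    0.93]
Leontief inverse L = M⁻¹:
  [  1.0881    0.1332    0.0975    0.1491    0.0708    0.1657    0.1504    0.1389]
  [  0.0940    1.1345    0.1335    0.1058    0.0981    0.1056    0.0793    0.0806]
  [  0.0827    0.1393    1.1285    0.1076    0.1108    0.1184    0.0516    0.1342]
  [  0.0581    0.1243    0.0968    1.0668    0.0806    0.1152    0.0832    0.0725]
  [  0.0665    0.0896    0.0804    0.1186    1.0928    0.1303    0.0581    0.1167]
  [  0.0389    0.0968    0.1414    0.0566    0.0422    1.0872    0.1210    0.1341]
  [  0.0940    0.0617    0.1022    0.0741    0.0467    0.1130    1.0637    0.0815]
  [  0.0448    0.1494    0.1625    0.0960    0.0914    0.1375    0.0900    1.1251]
Total output x = L · d:
  x_0 = 1.0881·62 + 0.1332·68 + 0.0975·70 + 0.1491·46 + 0.0708·84 + 0.1657·98 + 0.1504·42 + 0.1389·71 = 128.5662
  x_1 = 0.0940·62 + 1.1345·68 + 0.1335·70 + 0.1058·46 + 0.0981·84 + 0.1056·98 + 0.0793·42 + 0.0806·71 = 124.8218
  x_2 = 0.0827·62 + 0.1393·68 + 1.1285·70 + 0.1076·46 + 0.1108·84 + 0.1184·98 + 0.0516·42 + 0.1342·71 = 131.1486
  x_3 = 0.0581·62 + 0.1243·68 + 0.0968·70 + 1.0668·46 + 0.0806·84 + 0.1152·98 + 0.0832·42 + 0.0725·71 = 94.6104
  x_4 = 0.0665·62 + 0.0896·68 + 0.0804·70 + 0.1186·46 + 1.0928·84 + 0.1303·98 + 0.0581·42 + 0.1167·71 = 136.5992
  x_5 = 0.0389·62 + 0.0968·68 + 0.1414·70 + 0.0566·46 + 0.0422·84 + 1.0872·98 + 0.1210·42 + 0.1341·71 = 146.1983
  x_6 = 0.0940·62 + 0.0617·68 + 0.1022·70 + 0.0741·46 + 0.0467·84 + 0.1130·98 + 1.0637·42 + 0.0815·71 = 86.0380
  x_7 = 0.0448·62 + 0.1494·68 + 0.1625·70 + 0.0960·46 + 0.0914·84 + 0.1375·98 + 0.0900·42 + 1.1251·71 = 133.5406

L[3,5] = 0.1152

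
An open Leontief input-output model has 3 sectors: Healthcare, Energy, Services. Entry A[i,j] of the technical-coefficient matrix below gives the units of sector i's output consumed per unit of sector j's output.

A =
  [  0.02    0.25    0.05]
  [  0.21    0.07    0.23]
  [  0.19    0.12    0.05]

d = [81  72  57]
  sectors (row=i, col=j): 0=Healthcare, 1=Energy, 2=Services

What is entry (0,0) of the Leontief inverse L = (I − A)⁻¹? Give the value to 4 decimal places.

Form M = I − A:
  [  0.98   -0.25   -0.05]
  [ -0.21    0.93   -0.23]
  [ -0.19   -0.12    0.95]
Leontief inverse L = M⁻¹:
  [  1.1146    0.3171    0.1354]
  [  0.3167    1.2000    0.3072]
  [  0.2629    0.2150    1.1185]
Total output x = L · d:
  x_0 = 1.1146·81 + 0.3171·72 + 0.1354·57 = 120.8354
  x_1 = 0.3167·81 + 1.2000·72 + 0.3072·57 = 129.5679
  x_2 = 0.2629·81 + 0.2150·72 + 1.1185·57 = 100.5335

L[0,0] = 1.1146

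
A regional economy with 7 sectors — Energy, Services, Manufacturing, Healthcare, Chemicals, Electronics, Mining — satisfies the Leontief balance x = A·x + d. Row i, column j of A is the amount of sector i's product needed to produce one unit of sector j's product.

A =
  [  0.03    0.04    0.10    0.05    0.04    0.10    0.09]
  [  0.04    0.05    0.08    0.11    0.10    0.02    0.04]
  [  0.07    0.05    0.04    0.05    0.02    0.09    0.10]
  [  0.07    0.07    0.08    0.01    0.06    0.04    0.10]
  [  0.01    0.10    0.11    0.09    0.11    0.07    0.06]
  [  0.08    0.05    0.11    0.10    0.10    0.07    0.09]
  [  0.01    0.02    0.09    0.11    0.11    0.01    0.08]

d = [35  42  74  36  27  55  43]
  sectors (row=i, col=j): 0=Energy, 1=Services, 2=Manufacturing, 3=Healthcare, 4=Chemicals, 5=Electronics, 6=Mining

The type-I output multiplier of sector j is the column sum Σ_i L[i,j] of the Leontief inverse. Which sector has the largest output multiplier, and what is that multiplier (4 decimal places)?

Manufacturing (2.1421)

Form M = I − A:
  [  0.97   -0.04   -0.10   -0.05   -0.04   -0.10   -0.09]
  [ -0.04    0.95   -0.08   -0.11   -0.10   -0.02   -0.04]
  [ -0.07   -0.05    0.96   -0.05   -0.02   -0.09   -0.10]
  [ -0.07   -0.07   -0.08    0.99   -0.06   -0.04   -0.10]
  [ -0.01   -0.10   -0.11   -0.09    0.89   -0.07   -0.06]
  [ -0.08   -0.05   -0.11   -0.10   -0.10    0.93   -0.09]
  [ -0.01   -0.02   -0.09   -0.11   -0.11   -0.01    0.92]
Leontief inverse L = M⁻¹:
  [  1.0701    0.0849    0.1723    0.1146    0.1058    0.1482    0.1610]
  [  0.0765    1.0989    0.1497    0.1669    0.1622    0.0669    0.1068]
  [  0.1054    0.0902    1.1096    0.1108    0.0827    0.1334    0.1653]
  [  0.1028    0.1121    0.1487    1.0732    0.1227    0.0850    0.1641]
  [  0.0572    0.1603    0.1978    0.1677    1.1918    0.1272    0.1425]
  [  0.1301    0.1129    0.2066    0.1814    0.1856    1.1354    0.1830]
  [  0.0441    0.0674    0.1574    0.1661    0.1720    0.0538    1.1458]
Total output x = L · d:
  x_0 = 1.0701·35 + 0.0849·42 + 0.1723·74 + 0.1146·36 + 0.1058·27 + 0.1482·55 + 0.1610·43 = 75.8237
  x_1 = 0.0765·35 + 1.0989·42 + 0.1497·74 + 0.1669·36 + 0.1622·27 + 0.0669·55 + 0.1068·43 = 78.5653
  x_2 = 0.1054·35 + 0.0902·42 + 1.1096·74 + 0.1108·36 + 0.0827·27 + 0.1334·55 + 0.1653·43 = 110.2569
  x_3 = 0.1028·35 + 0.1121·42 + 0.1487·74 + 1.0732·36 + 0.1227·27 + 0.0850·55 + 0.1641·43 = 72.9855
  x_4 = 0.0572·35 + 0.1603·42 + 0.1978·74 + 0.1677·36 + 1.1918·27 + 0.1272·55 + 0.1425·43 = 74.7136
  x_5 = 0.1301·35 + 0.1129·42 + 0.2066·74 + 0.1814·36 + 0.1856·27 + 1.1354·55 + 0.1830·43 = 106.4419
  x_6 = 0.0441·35 + 0.0674·42 + 0.1574·74 + 0.1661·36 + 0.1720·27 + 0.0538·55 + 1.1458·43 = 78.8739
Output multipliers (column sums of L):
  Energy: 1.5862
  Services: 1.7267
  Manufacturing: 2.1421
  Healthcare: 1.9807
  Chemicals: 2.0228
  Electronics: 1.7499
  Mining: 2.0684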